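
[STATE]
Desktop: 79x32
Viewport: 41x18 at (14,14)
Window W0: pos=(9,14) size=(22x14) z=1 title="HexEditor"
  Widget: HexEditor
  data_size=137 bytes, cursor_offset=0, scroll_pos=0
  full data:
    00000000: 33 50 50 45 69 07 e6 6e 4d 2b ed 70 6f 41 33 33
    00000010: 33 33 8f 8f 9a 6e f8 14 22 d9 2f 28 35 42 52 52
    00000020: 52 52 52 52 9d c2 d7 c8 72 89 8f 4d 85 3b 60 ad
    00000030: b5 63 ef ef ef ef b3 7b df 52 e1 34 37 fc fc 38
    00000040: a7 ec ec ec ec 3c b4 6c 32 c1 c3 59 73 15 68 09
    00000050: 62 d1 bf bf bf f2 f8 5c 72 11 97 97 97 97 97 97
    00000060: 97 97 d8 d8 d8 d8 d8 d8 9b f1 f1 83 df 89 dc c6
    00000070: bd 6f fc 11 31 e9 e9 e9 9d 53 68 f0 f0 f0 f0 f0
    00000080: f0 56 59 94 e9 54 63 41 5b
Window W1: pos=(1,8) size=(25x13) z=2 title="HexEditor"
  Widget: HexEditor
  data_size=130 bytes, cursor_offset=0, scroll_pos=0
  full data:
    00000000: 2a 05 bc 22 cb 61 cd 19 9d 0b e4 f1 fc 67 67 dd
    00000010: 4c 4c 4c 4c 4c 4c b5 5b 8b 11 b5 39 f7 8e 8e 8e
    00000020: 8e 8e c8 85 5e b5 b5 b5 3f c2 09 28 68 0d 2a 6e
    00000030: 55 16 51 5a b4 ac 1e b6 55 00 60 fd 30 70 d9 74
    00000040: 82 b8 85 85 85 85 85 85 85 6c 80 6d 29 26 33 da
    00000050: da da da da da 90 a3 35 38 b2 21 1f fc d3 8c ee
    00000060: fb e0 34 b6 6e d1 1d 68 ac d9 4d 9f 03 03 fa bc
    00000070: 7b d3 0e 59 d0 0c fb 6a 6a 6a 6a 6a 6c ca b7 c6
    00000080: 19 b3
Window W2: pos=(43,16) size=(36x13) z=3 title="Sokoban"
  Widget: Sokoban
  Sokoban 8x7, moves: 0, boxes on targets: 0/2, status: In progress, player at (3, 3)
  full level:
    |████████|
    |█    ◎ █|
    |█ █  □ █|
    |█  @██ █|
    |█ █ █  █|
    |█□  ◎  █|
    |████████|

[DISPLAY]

 16 51 5a b┃━━━━┓                        
 b8 85 85 8┃    ┃                        
 da da da d┃────┨            ┏━━━━━━━━━━━
 e0 34 b6 6┃50 4┃            ┃ Sokoban   
 d3 0e 59 d┃8f 8┃            ┠───────────
 b3        ┃52 5┃            ┃████████   
━━━━━━━━━━━┛ef e┃            ┃█    ◎ █   
0040  a7 ec ec e┃            ┃█ █  □ █   
0050  62 d1 bf b┃            ┃█  @██ █   
0060  97 97 d8 d┃            ┃█ █ █  █   
0070  bd 6f fc 1┃            ┃█□  ◎  █   
0080  f0 56 59 9┃            ┃████████   
                ┃            ┃Moves: 0  0
━━━━━━━━━━━━━━━━┛            ┃           
                             ┗━━━━━━━━━━━
                                         
                                         
                                         


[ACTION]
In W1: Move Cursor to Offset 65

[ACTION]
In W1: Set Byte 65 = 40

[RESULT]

 16 51 5a b┃━━━━┓                        
 40 85 85 8┃    ┃                        
 da da da d┃────┨            ┏━━━━━━━━━━━
 e0 34 b6 6┃50 4┃            ┃ Sokoban   
 d3 0e 59 d┃8f 8┃            ┠───────────
 b3        ┃52 5┃            ┃████████   
━━━━━━━━━━━┛ef e┃            ┃█    ◎ █   
0040  a7 ec ec e┃            ┃█ █  □ █   
0050  62 d1 bf b┃            ┃█  @██ █   
0060  97 97 d8 d┃            ┃█ █ █  █   
0070  bd 6f fc 1┃            ┃█□  ◎  █   
0080  f0 56 59 9┃            ┃████████   
                ┃            ┃Moves: 0  0
━━━━━━━━━━━━━━━━┛            ┃           
                             ┗━━━━━━━━━━━
                                         
                                         
                                         


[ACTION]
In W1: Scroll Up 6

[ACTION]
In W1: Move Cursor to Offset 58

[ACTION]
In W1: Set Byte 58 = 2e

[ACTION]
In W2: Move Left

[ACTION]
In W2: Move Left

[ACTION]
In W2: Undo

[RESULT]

 16 51 5a b┃━━━━┓                        
 40 85 85 8┃    ┃                        
 da da da d┃────┨            ┏━━━━━━━━━━━
 e0 34 b6 6┃50 4┃            ┃ Sokoban   
 d3 0e 59 d┃8f 8┃            ┠───────────
 b3        ┃52 5┃            ┃████████   
━━━━━━━━━━━┛ef e┃            ┃█    ◎ █   
0040  a7 ec ec e┃            ┃█ █  □ █   
0050  62 d1 bf b┃            ┃█ @ ██ █   
0060  97 97 d8 d┃            ┃█ █ █  █   
0070  bd 6f fc 1┃            ┃█□  ◎  █   
0080  f0 56 59 9┃            ┃████████   
                ┃            ┃Moves: 1  0
━━━━━━━━━━━━━━━━┛            ┃           
                             ┗━━━━━━━━━━━
                                         
                                         
                                         


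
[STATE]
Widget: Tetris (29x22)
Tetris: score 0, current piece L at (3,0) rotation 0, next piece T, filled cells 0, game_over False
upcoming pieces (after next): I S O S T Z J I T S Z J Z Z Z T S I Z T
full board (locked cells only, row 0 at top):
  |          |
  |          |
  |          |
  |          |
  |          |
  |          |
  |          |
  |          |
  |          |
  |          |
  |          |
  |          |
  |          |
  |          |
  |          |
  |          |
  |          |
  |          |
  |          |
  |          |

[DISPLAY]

     ▒    │Next:             
   ▒▒▒    │ ▒                
          │▒▒▒               
          │                  
          │                  
          │                  
          │Score:            
          │0                 
          │                  
          │                  
          │                  
          │                  
          │                  
          │                  
          │                  
          │                  
          │                  
          │                  
          │                  
          │                  
          │                  
          │                  


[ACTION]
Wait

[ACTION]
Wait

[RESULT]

          │Next:             
          │ ▒                
     ▒    │▒▒▒               
   ▒▒▒    │                  
          │                  
          │                  
          │Score:            
          │0                 
          │                  
          │                  
          │                  
          │                  
          │                  
          │                  
          │                  
          │                  
          │                  
          │                  
          │                  
          │                  
          │                  
          │                  


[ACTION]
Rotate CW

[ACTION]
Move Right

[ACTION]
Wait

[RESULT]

          │Next:             
          │ ▒                
          │▒▒▒               
    ▒     │                  
    ▒     │                  
    ▒▒    │                  
          │Score:            
          │0                 
          │                  
          │                  
          │                  
          │                  
          │                  
          │                  
          │                  
          │                  
          │                  
          │                  
          │                  
          │                  
          │                  
          │                  


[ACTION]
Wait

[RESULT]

          │Next:             
          │ ▒                
          │▒▒▒               
          │                  
    ▒     │                  
    ▒     │                  
    ▒▒    │Score:            
          │0                 
          │                  
          │                  
          │                  
          │                  
          │                  
          │                  
          │                  
          │                  
          │                  
          │                  
          │                  
          │                  
          │                  
          │                  


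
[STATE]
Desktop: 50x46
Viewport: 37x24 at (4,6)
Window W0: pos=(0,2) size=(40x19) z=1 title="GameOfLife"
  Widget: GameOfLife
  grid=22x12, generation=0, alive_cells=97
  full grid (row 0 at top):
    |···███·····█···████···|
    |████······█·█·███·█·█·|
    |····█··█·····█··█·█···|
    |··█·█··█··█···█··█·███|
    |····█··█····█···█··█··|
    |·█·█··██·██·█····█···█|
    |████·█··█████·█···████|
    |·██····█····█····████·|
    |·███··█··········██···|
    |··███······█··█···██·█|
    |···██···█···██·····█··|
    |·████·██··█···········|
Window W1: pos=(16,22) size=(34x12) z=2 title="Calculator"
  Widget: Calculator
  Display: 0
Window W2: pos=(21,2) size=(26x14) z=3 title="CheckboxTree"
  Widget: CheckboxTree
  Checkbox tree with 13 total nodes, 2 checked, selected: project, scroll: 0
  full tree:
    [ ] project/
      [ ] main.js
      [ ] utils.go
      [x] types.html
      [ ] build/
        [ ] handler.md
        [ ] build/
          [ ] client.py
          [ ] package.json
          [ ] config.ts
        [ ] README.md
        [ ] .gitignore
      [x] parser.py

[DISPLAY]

███·····█···████·┃   [ ] main.js     
█······█·█·███·█·┃   [ ] utils.go    
·█··█·····█··█·█·┃   [x] types.html  
·█··█··█···█··█·█┃   [ ] build/      
·█··█····█···█··█┃     [ ] handler.md
█··██·██·█····█··┃     [ ] build/    
█·█··█████·█···██┃       [ ] client.p
····█····█····███┃       [ ] package.
█··█··········██·┃       [ ] config.t
██······█··█···██┗━━━━━━━━━━━━━━━━━━━
██···█···██·····█··                ┃ 
██·██··█···········                ┃ 
                                   ┃ 
                                   ┃ 
━━━━━━━━━━━━━━━━━━━━━━━━━━━━━━━━━━━┛ 
                                     
            ┏━━━━━━━━━━━━━━━━━━━━━━━━
            ┃ Calculator             
            ┠────────────────────────
            ┃                        
            ┃┌───┬───┬───┬───┐       
            ┃│ 7 │ 8 │ 9 │ ÷ │       
            ┃├───┼───┼───┼───┤       
            ┃│ 4 │ 5 │ 6 │ × │       


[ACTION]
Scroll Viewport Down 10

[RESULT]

██···█···██·····█··                ┃ 
██·██··█···········                ┃ 
                                   ┃ 
                                   ┃ 
━━━━━━━━━━━━━━━━━━━━━━━━━━━━━━━━━━━┛ 
                                     
            ┏━━━━━━━━━━━━━━━━━━━━━━━━
            ┃ Calculator             
            ┠────────────────────────
            ┃                        
            ┃┌───┬───┬───┬───┐       
            ┃│ 7 │ 8 │ 9 │ ÷ │       
            ┃├───┼───┼───┼───┤       
            ┃│ 4 │ 5 │ 6 │ × │       
            ┃├───┼───┼───┼───┤       
            ┃│ 1 │ 2 │ 3 │ - │       
            ┃└───┴───┴───┴───┘       
            ┗━━━━━━━━━━━━━━━━━━━━━━━━
                                     
                                     
                                     
                                     
                                     
                                     


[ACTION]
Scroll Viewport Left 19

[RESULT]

┃···██···█···██·····█··              
┃·████·██··█···········              
┃                                    
┃                                    
┗━━━━━━━━━━━━━━━━━━━━━━━━━━━━━━━━━━━━
                                     
                ┏━━━━━━━━━━━━━━━━━━━━
                ┃ Calculator         
                ┠────────────────────
                ┃                    
                ┃┌───┬───┬───┬───┐   
                ┃│ 7 │ 8 │ 9 │ ÷ │   
                ┃├───┼───┼───┼───┤   
                ┃│ 4 │ 5 │ 6 │ × │   
                ┃├───┼───┼───┼───┤   
                ┃│ 1 │ 2 │ 3 │ - │   
                ┃└───┴───┴───┴───┘   
                ┗━━━━━━━━━━━━━━━━━━━━
                                     
                                     
                                     
                                     
                                     
                                     


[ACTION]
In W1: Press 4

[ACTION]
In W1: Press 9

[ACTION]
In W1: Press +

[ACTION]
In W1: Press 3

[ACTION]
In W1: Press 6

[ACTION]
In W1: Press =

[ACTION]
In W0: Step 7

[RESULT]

┃······█████·········█·              
┃·······███··········█·              
┃                                    
┃                                    
┗━━━━━━━━━━━━━━━━━━━━━━━━━━━━━━━━━━━━
                                     
                ┏━━━━━━━━━━━━━━━━━━━━
                ┃ Calculator         
                ┠────────────────────
                ┃                    
                ┃┌───┬───┬───┬───┐   
                ┃│ 7 │ 8 │ 9 │ ÷ │   
                ┃├───┼───┼───┼───┤   
                ┃│ 4 │ 5 │ 6 │ × │   
                ┃├───┼───┼───┼───┤   
                ┃│ 1 │ 2 │ 3 │ - │   
                ┃└───┴───┴───┴───┘   
                ┗━━━━━━━━━━━━━━━━━━━━
                                     
                                     
                                     
                                     
                                     
                                     


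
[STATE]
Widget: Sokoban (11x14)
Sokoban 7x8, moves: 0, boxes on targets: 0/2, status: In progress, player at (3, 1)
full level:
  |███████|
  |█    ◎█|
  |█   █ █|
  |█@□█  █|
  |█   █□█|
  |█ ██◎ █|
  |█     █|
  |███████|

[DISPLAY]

███████    
█    ◎█    
█   █ █    
█@□█  █    
█   █□█    
█ ██◎ █    
█     █    
███████    
Moves: 0  0
           
           
           
           
           


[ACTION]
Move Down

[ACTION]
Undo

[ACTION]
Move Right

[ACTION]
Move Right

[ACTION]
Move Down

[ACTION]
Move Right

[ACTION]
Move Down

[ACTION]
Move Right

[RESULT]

███████    
█    ◎█    
█   █ █    
█ □█  █    
█  @█□█    
█ ██◎ █    
█     █    
███████    
Moves: 3  0
           
           
           
           
           


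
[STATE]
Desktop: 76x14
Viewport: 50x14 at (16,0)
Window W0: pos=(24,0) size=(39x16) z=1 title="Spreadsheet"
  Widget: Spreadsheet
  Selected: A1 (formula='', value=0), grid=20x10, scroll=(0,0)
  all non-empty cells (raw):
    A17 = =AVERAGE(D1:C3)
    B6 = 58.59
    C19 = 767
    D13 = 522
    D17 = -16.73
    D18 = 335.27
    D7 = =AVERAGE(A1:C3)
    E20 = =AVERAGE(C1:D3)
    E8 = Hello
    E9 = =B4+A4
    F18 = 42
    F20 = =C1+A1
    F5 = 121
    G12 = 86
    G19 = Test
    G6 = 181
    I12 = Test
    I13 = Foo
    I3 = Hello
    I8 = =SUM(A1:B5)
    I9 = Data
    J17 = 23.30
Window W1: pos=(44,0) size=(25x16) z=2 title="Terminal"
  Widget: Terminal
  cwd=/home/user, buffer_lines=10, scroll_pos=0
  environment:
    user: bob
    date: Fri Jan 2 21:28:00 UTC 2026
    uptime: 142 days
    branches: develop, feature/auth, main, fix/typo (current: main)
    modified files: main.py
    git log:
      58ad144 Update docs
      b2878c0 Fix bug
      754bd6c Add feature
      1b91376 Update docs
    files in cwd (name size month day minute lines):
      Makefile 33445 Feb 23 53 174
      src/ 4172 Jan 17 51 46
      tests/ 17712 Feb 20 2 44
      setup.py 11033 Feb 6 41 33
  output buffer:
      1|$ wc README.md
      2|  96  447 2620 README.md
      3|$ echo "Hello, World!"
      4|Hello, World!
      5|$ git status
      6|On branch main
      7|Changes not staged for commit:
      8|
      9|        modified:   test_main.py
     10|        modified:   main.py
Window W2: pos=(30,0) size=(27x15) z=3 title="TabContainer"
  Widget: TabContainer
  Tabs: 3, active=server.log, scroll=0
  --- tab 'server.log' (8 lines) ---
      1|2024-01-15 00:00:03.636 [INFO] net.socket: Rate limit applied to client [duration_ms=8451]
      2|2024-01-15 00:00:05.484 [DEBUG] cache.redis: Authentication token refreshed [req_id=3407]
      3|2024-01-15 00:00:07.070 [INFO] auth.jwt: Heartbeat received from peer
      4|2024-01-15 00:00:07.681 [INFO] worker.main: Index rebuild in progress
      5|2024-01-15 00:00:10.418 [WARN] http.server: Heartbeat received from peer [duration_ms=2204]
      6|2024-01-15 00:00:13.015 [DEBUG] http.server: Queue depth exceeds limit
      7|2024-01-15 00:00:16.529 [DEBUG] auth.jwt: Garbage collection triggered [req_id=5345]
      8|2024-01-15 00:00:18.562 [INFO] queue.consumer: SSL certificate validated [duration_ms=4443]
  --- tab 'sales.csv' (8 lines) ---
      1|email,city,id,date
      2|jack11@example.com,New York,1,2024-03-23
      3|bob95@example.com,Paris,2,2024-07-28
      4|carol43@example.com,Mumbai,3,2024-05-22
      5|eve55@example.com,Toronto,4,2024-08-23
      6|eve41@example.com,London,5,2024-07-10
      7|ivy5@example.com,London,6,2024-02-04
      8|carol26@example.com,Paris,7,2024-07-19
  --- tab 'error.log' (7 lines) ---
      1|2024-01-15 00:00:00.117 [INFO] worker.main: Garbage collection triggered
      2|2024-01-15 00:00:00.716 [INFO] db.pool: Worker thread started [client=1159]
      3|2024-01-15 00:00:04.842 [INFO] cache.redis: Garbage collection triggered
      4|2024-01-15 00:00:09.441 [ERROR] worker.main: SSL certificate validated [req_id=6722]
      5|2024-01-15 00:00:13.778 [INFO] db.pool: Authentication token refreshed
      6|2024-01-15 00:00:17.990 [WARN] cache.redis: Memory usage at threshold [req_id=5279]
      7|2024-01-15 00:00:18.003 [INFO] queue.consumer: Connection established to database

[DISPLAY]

        ┏━━━━━┏━━━━━━━━━━━━━━━━━━━━━━━━━┓━━━━━━━━━
        ┃ Spre┃ TabContainer            ┃         
        ┠─────┠─────────────────────────┨─────────
        ┃A1:  ┃[server.log]│ sales.csv │┃md       
        ┃     ┃─────────────────────────┃20 README
        ┃-----┃2024-01-15 00:00:03.636 [┃o, World!
        ┃  1  ┃2024-01-15 00:00:05.484 [┃!        
        ┃  2  ┃2024-01-15 00:00:07.070 [┃         
        ┃  3  ┃2024-01-15 00:00:07.681 [┃in       
        ┃  4  ┃2024-01-15 00:00:10.418 [┃staged fo
        ┃  5  ┃2024-01-15 00:00:13.015 [┃         
        ┃  6  ┃2024-01-15 00:00:16.529 [┃fied:   t
        ┃  7  ┃2024-01-15 00:00:18.562 [┃fied:   m
        ┃  8  ┃                         ┃         


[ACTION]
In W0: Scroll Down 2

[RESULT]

        ┏━━━━━┏━━━━━━━━━━━━━━━━━━━━━━━━━┓━━━━━━━━━
        ┃ Spre┃ TabContainer            ┃         
        ┠─────┠─────────────────────────┨─────────
        ┃A1:  ┃[server.log]│ sales.csv │┃md       
        ┃     ┃─────────────────────────┃20 README
        ┃-----┃2024-01-15 00:00:03.636 [┃o, World!
        ┃  3  ┃2024-01-15 00:00:05.484 [┃!        
        ┃  4  ┃2024-01-15 00:00:07.070 [┃         
        ┃  5  ┃2024-01-15 00:00:07.681 [┃in       
        ┃  6  ┃2024-01-15 00:00:10.418 [┃staged fo
        ┃  7  ┃2024-01-15 00:00:13.015 [┃         
        ┃  8  ┃2024-01-15 00:00:16.529 [┃fied:   t
        ┃  9  ┃2024-01-15 00:00:18.562 [┃fied:   m
        ┃ 10  ┃                         ┃         


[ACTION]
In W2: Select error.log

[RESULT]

        ┏━━━━━┏━━━━━━━━━━━━━━━━━━━━━━━━━┓━━━━━━━━━
        ┃ Spre┃ TabContainer            ┃         
        ┠─────┠─────────────────────────┨─────────
        ┃A1:  ┃ server.log │ sales.csv │┃md       
        ┃     ┃─────────────────────────┃20 README
        ┃-----┃2024-01-15 00:00:00.117 [┃o, World!
        ┃  3  ┃2024-01-15 00:00:00.716 [┃!        
        ┃  4  ┃2024-01-15 00:00:04.842 [┃         
        ┃  5  ┃2024-01-15 00:00:09.441 [┃in       
        ┃  6  ┃2024-01-15 00:00:13.778 [┃staged fo
        ┃  7  ┃2024-01-15 00:00:17.990 [┃         
        ┃  8  ┃2024-01-15 00:00:18.003 [┃fied:   t
        ┃  9  ┃                         ┃fied:   m
        ┃ 10  ┃                         ┃         


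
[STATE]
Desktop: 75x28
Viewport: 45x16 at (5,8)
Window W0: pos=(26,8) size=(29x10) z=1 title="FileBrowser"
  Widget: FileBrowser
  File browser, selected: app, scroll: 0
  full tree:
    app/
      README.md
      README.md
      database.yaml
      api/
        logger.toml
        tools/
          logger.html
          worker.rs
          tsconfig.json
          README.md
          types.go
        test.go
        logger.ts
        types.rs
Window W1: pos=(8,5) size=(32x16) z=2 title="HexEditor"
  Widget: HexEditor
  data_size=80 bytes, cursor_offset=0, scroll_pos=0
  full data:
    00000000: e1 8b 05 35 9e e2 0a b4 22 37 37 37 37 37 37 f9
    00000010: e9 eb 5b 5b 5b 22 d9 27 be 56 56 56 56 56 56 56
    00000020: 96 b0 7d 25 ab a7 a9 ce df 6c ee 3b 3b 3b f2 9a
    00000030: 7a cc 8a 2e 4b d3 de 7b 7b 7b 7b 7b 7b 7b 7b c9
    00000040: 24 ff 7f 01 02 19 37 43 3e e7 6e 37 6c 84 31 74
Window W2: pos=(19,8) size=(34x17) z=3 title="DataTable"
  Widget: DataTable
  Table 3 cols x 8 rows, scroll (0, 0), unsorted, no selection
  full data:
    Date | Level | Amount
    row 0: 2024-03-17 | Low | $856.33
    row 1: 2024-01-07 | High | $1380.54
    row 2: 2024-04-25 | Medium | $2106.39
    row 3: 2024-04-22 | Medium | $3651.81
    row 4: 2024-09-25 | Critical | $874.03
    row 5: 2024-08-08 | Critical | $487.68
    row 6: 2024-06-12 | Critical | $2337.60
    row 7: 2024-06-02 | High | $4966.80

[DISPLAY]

   ┃00000000  ┏━━━━━━━━━━━━━━━━━━━━━━━━━━━━━━
   ┃00000010  ┃ DataTable                    
   ┃00000020  ┠──────────────────────────────
   ┃00000030  ┃Date      │Level   │Amount    
   ┃00000040  ┃──────────┼────────┼────────  
   ┃          ┃2024-03-17│Low     │$856.33   
   ┃          ┃2024-01-07│High    │$1380.54  
   ┃          ┃2024-04-25│Medium  │$2106.39  
   ┃          ┃2024-04-22│Medium  │$3651.81  
   ┃          ┃2024-09-25│Critical│$874.03   
   ┃          ┃2024-08-08│Critical│$487.68   
   ┃          ┃2024-06-12│Critical│$2337.60  
   ┗━━━━━━━━━━┃2024-06-02│High    │$4966.80  
              ┃                              
              ┃                              
              ┃                              


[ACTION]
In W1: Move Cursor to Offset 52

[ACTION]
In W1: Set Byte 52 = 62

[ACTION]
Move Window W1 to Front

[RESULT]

   ┃00000000  e1 8b 05 35 9e e2 0a┃━━━━━━━━━━
   ┃00000010  e9 eb 5b 5b 5b 22 d9┃          
   ┃00000020  96 b0 7d 25 ab a7 a9┃──────────
   ┃00000030  7a cc 8a 2e 62 d3 de┃Amount    
   ┃00000040  24 ff 7f 01 02 19 37┃────────  
   ┃                              ┃$856.33   
   ┃                              ┃$1380.54  
   ┃                              ┃$2106.39  
   ┃                              ┃$3651.81  
   ┃                              ┃$874.03   
   ┃                              ┃$487.68   
   ┃                              ┃$2337.60  
   ┗━━━━━━━━━━━━━━━━━━━━━━━━━━━━━━┛$4966.80  
              ┃                              
              ┃                              
              ┃                              


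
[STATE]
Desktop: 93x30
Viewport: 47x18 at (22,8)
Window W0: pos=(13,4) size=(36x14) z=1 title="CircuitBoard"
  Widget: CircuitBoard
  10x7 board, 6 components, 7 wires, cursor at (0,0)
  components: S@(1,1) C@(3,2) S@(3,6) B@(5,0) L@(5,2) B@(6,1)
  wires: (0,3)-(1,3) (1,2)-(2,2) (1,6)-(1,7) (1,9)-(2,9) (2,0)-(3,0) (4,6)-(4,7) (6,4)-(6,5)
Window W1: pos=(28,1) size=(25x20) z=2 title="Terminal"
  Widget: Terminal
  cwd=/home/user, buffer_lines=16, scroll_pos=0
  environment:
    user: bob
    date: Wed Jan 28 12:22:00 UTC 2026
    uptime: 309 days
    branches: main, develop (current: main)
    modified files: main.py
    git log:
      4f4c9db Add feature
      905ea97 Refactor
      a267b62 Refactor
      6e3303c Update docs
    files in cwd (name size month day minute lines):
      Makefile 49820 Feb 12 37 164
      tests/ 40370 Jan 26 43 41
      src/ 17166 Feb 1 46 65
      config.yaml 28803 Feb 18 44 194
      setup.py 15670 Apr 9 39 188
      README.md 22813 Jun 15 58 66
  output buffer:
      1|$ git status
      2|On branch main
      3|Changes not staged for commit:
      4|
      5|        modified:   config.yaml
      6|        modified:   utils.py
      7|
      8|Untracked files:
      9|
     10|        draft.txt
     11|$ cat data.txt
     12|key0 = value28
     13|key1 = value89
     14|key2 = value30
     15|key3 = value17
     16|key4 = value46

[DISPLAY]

      ┃        modified:   con┃                
      ┃        modified:   uti┃                
S   · ┃                       ┃                
    │ ┃Untracked files:       ┃                
    · ┃                       ┃                
      ┃        draft.txt      ┃                
    C ┃$ cat data.txt         ┃                
      ┃key0 = value28         ┃                
      ┃key1 = value89         ┃                
━━━━━━┃key2 = value30         ┃                
      ┃key3 = value17         ┃                
      ┃key4 = value46         ┃                
      ┗━━━━━━━━━━━━━━━━━━━━━━━┛                
                                               
                                               
                                               
                                               
                                               


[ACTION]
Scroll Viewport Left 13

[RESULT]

    ┃0  [.]        ┃        modified:   con┃   
    ┃              ┃        modified:   uti┃   
    ┃1       S   · ┃                       ┃   
    ┃            │ ┃Untracked files:       ┃   
    ┃2   ·       · ┃                       ┃   
    ┃    │         ┃        draft.txt      ┃   
    ┃3   ·       C ┃$ cat data.txt         ┃   
    ┃              ┃key0 = value28         ┃   
    ┃4             ┃key1 = value89         ┃   
    ┗━━━━━━━━━━━━━━┃key2 = value30         ┃   
                   ┃key3 = value17         ┃   
                   ┃key4 = value46         ┃   
                   ┗━━━━━━━━━━━━━━━━━━━━━━━┛   
                                               
                                               
                                               
                                               
                                               


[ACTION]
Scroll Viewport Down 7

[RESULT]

    ┃2   ·       · ┃                       ┃   
    ┃    │         ┃        draft.txt      ┃   
    ┃3   ·       C ┃$ cat data.txt         ┃   
    ┃              ┃key0 = value28         ┃   
    ┃4             ┃key1 = value89         ┃   
    ┗━━━━━━━━━━━━━━┃key2 = value30         ┃   
                   ┃key3 = value17         ┃   
                   ┃key4 = value46         ┃   
                   ┗━━━━━━━━━━━━━━━━━━━━━━━┛   
                                               
                                               
                                               
                                               
                                               
                                               
                                               
                                               
                                               


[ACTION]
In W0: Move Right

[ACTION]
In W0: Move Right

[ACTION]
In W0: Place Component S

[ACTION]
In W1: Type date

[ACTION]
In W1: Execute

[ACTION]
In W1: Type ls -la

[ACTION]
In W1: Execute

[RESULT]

    ┃2   ·       · ┃$ ls -la               ┃   
    ┃    │         ┃-rw-r--r--  1 bob group┃   
    ┃3   ·       C ┃drwxr-xr-x  1 bob group┃   
    ┃              ┃drwxr-xr-x  1 bob group┃   
    ┃4             ┃-rw-r--r--  1 bob group┃   
    ┗━━━━━━━━━━━━━━┃-rw-r--r--  1 bob group┃   
                   ┃-rw-r--r--  1 bob group┃   
                   ┃$ █                    ┃   
                   ┗━━━━━━━━━━━━━━━━━━━━━━━┛   
                                               
                                               
                                               
                                               
                                               
                                               
                                               
                                               
                                               


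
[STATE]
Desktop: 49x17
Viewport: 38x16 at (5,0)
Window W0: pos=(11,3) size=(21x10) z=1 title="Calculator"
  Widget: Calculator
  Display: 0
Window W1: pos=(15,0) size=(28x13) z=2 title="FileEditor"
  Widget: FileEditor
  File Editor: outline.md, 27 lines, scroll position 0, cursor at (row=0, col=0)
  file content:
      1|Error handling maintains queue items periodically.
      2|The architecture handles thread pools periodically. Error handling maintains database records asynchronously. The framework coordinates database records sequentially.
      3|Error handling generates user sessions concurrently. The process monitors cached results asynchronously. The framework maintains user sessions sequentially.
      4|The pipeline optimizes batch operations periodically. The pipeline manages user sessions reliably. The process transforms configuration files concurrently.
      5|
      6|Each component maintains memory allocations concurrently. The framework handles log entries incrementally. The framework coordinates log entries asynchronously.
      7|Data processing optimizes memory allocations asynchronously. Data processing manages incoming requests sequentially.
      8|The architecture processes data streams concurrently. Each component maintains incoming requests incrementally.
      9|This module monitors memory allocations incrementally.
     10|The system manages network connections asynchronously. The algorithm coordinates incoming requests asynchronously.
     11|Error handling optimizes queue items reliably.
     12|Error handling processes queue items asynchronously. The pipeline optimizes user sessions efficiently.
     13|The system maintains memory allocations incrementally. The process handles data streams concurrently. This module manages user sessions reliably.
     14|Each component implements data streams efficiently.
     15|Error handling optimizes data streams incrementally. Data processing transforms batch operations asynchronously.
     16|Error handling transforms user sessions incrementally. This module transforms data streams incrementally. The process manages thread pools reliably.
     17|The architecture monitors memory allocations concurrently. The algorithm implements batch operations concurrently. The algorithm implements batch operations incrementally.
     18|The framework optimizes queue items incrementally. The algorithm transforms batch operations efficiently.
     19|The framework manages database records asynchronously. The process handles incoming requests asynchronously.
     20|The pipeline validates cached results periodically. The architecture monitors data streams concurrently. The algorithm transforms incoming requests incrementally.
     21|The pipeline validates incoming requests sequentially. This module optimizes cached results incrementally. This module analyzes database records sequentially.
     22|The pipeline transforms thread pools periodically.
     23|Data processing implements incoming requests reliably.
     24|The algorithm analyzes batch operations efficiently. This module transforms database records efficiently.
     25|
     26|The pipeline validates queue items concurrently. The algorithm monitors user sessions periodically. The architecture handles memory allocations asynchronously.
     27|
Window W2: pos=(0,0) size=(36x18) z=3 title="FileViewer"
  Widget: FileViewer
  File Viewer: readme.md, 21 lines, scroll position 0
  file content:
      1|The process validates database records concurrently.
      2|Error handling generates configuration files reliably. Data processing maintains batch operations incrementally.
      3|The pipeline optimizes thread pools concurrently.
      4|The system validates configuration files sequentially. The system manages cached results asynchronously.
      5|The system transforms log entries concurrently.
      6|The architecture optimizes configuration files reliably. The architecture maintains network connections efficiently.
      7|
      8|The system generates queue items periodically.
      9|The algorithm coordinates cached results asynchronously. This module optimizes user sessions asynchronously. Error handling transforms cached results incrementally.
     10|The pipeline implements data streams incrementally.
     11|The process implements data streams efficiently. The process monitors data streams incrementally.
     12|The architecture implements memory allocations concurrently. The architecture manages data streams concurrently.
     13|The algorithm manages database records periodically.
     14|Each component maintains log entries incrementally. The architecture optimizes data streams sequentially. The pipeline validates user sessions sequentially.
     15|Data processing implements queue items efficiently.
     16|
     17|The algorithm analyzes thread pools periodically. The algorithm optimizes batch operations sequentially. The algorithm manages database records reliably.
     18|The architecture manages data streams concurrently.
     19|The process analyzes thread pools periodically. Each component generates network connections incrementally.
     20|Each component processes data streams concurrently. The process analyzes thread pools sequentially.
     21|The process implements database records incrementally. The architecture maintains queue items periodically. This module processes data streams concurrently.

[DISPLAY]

━━━━━━━━━━━━━━━━━━━━━━━━━━━━━━┓━━━━━━┓
eViewer                       ┃      ┃
──────────────────────────────┨──────┨
process validates database re▲┃ains ▲┃
r handling generates configur█┃dles █┃
pipeline optimizes thread poo░┃ates ░┃
system validates configuratio░┃es ba░┃
system transforms log entries░┃     ░┃
architecture optimizes config░┃ains ░┃
                             ░┃mizes░┃
system generates queue items ░┃cesse░┃
algorithm coordinates cached ░┃ memo▼┃
pipeline implements data stre░┃━━━━━━┛
process implements data strea░┃       
architecture implements memor░┃       
algorithm manages database re░┃       


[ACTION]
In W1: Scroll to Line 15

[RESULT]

━━━━━━━━━━━━━━━━━━━━━━━━━━━━━━┓━━━━━━┓
eViewer                       ┃      ┃
──────────────────────────────┨──────┨
process validates database re▲┃izes ▲┃
r handling generates configur█┃forms░┃
pipeline optimizes thread poo░┃itors░┃
system validates configuratio░┃zes q░┃
system transforms log entries░┃s dat░┃
architecture optimizes config░┃es ca░┃
                             ░┃es in█┃
system generates queue items ░┃rms t░┃
algorithm coordinates cached ░┃ement▼┃
pipeline implements data stre░┃━━━━━━┛
process implements data strea░┃       
architecture implements memor░┃       
algorithm manages database re░┃       


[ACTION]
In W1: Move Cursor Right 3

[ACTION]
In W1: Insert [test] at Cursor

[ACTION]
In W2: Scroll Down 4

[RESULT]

━━━━━━━━━━━━━━━━━━━━━━━━━━━━━━┓━━━━━━┓
eViewer                       ┃      ┃
──────────────────────────────┨──────┨
system transforms log entries▲┃izes ▲┃
architecture optimizes config░┃forms░┃
                             ░┃itors░┃
system generates queue items ░┃zes q░┃
algorithm coordinates cached ░┃s dat░┃
pipeline implements data stre░┃es ca░┃
process implements data strea░┃es in█┃
architecture implements memor█┃rms t░┃
algorithm manages database re░┃ement▼┃
 component maintains log entr░┃━━━━━━┛
 processing implements queue ░┃       
                             ░┃       
algorithm analyzes thread poo░┃       
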